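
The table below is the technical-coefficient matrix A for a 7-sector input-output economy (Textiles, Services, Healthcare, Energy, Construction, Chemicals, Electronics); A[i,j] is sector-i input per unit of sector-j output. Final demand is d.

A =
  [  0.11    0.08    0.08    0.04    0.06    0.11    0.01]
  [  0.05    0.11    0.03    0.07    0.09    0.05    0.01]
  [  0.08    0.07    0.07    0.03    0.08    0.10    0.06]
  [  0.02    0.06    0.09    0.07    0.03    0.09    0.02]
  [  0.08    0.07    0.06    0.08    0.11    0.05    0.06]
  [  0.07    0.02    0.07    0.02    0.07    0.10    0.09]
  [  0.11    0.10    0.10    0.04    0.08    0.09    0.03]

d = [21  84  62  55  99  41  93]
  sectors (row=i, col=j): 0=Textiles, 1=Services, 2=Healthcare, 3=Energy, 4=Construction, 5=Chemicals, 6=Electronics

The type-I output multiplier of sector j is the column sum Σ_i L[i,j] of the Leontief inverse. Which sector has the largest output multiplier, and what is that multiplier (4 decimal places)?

Chemicals (2.1034)

Form M = I − A:
  [  0.89   -0.08   -0.08   -0.04   -0.06   -0.11   -0.01]
  [ -0.05    0.89   -0.03   -0.07   -0.09   -0.05   -0.01]
  [ -0.08   -0.07    0.93   -0.03   -0.08   -0.10   -0.06]
  [ -0.02   -0.06   -0.09    0.93   -0.03   -0.09   -0.02]
  [ -0.08   -0.07   -0.06   -0.08    0.89   -0.05   -0.06]
  [ -0.07   -0.02   -0.07   -0.02   -0.07    0.90   -0.09]
  [ -0.11   -0.10   -0.10   -0.04   -0.08   -0.09    0.97]
Leontief inverse L = M⁻¹:
  [  1.1787    0.1426    0.1418    0.0833    0.1287    0.1882    0.0495]
  [  0.1018    1.1650    0.0791    0.1114    0.1477    0.1093    0.0395]
  [  0.1512    0.1350    1.1338    0.0744    0.1513    0.1778    0.1005]
  [  0.0688    0.1071    0.1383    1.1032    0.0815    0.1498    0.0521]
  [  0.1507    0.1392    0.1266    0.1298    1.1826    0.1288    0.0986]
  [  0.1377    0.0780    0.1308    0.0584    0.1347    1.1730    0.1287]
  [  0.1878    0.1733    0.1694    0.0902    0.1588    0.1766    1.0732]
Total output x = L · d:
  x_0 = 1.1787·21 + 0.1426·84 + 0.1418·62 + 0.0833·55 + 0.1287·99 + 0.1882·41 + 0.0495·93 = 75.1717
  x_1 = 0.1018·21 + 1.1650·84 + 0.0791·62 + 0.1114·55 + 0.1477·99 + 0.1093·41 + 0.0395·93 = 133.8034
  x_2 = 0.1512·21 + 0.1350·84 + 1.1338·62 + 0.0744·55 + 0.1513·99 + 0.1778·41 + 0.1005·93 = 120.5086
  x_3 = 0.0688·21 + 0.1071·84 + 0.1383·62 + 1.1032·55 + 0.0815·99 + 0.1498·41 + 0.0521·93 = 98.7403
  x_4 = 0.1507·21 + 0.1392·84 + 0.1266·62 + 0.1298·55 + 1.1826·99 + 0.1288·41 + 0.0986·93 = 161.3734
  x_5 = 0.1377·21 + 0.0780·84 + 0.1308·62 + 0.0584·55 + 0.1347·99 + 1.1730·41 + 0.1287·93 = 94.1677
  x_6 = 0.1878·21 + 0.1733·84 + 0.1694·62 + 0.0902·55 + 0.1588·99 + 0.1766·41 + 1.0732·93 = 156.7368
Output multipliers (column sums of L):
  Textiles: 1.9767
  Services: 1.9402
  Healthcare: 1.9199
  Energy: 1.6506
  Construction: 1.9853
  Chemicals: 2.1034
  Electronics: 1.5421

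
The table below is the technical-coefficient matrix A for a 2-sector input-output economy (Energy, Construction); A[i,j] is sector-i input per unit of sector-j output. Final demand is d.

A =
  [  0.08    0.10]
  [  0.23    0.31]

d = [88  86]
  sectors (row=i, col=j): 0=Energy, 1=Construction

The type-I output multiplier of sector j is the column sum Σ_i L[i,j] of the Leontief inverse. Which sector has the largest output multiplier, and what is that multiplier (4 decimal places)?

Construction (1.6672)

Form M = I − A:
  [  0.92   -0.10]
  [ -0.23    0.69]
Leontief inverse L = M⁻¹:
  [  1.1278    0.1635]
  [  0.3759    1.5038]
Total output x = L · d:
  x_0 = 1.1278·88 + 0.1635·86 = 113.3050
  x_1 = 0.3759·88 + 1.5038·86 = 162.4060
Output multipliers (column sums of L):
  Energy: 1.5038
  Construction: 1.6672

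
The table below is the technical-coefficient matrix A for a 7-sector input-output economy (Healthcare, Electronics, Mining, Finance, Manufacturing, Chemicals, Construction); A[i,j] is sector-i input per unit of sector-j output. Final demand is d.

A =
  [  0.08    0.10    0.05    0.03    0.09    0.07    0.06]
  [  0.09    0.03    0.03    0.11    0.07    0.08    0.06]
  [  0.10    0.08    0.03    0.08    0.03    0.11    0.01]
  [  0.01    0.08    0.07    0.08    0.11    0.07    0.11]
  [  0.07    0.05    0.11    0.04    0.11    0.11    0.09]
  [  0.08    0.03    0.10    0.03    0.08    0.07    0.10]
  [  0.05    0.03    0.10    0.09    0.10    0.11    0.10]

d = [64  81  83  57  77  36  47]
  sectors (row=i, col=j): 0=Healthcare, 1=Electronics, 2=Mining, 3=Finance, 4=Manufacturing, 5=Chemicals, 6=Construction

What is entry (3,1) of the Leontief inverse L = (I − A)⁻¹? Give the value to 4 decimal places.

L[3,1] = 0.1383

Form M = I − A:
  [  0.92   -0.10   -0.05   -0.03   -0.09   -0.07   -0.06]
  [ -0.09    0.97   -0.03   -0.11   -0.07   -0.08   -0.06]
  [ -0.10   -0.08    0.97   -0.08   -0.03   -0.11   -0.01]
  [ -0.01   -0.08   -0.07    0.92   -0.11   -0.07   -0.11]
  [ -0.07   -0.05   -0.11   -0.04    0.89   -0.11   -0.09]
  [ -0.08   -0.03   -0.10   -0.03   -0.08    0.93   -0.10]
  [ -0.05   -0.03   -0.10   -0.09   -0.10   -0.11    0.90]
Leontief inverse L = M⁻¹:
  [  1.1503    0.1541    0.1204    0.0922    0.1731    0.1574    0.1344]
  [  0.1530    1.0865    0.1026    0.1695    0.1557    0.1647    0.1384]
  [  0.1614    0.1314    1.0922    0.1343    0.1056    0.1846    0.0791]
  [  0.0838    0.1383    0.1529    1.1532    0.2045    0.1706    0.1968]
  [  0.1547    0.1162    0.1977    0.1133    1.2088    0.2177    0.1792]
  [  0.1513    0.0873    0.1735    0.0925    0.1635    1.1616    0.1746]
  [  0.1310    0.0968    0.1899    0.1649    0.2013    0.2180    1.1929]
Total output x = L · d:
  x_0 = 1.1503·64 + 0.1541·81 + 0.1204·83 + 0.0922·57 + 0.1731·77 + 0.1574·36 + 0.1344·47 = 126.6617
  x_1 = 0.1530·64 + 1.0865·81 + 0.1026·83 + 0.1695·57 + 0.1557·77 + 0.1647·36 + 0.1384·47 = 140.3949
  x_2 = 0.1614·64 + 0.1314·81 + 1.0922·83 + 0.1343·57 + 0.1056·77 + 0.1846·36 + 0.0791·47 = 137.7682
  x_3 = 0.0838·64 + 0.1383·81 + 0.1529·83 + 1.1532·57 + 0.2045·77 + 0.1706·36 + 0.1968·47 = 126.1191
  x_4 = 0.1547·64 + 0.1162·81 + 0.1977·83 + 0.1133·57 + 1.2088·77 + 0.2177·36 + 0.1792·47 = 151.5186
  x_5 = 0.1513·64 + 0.0873·81 + 0.1735·83 + 0.0925·57 + 0.1635·77 + 1.1616·36 + 0.1746·47 = 99.0393
  x_6 = 0.1310·64 + 0.0968·81 + 0.1899·83 + 0.1649·57 + 0.2013·77 + 0.2180·36 + 1.1929·47 = 120.7985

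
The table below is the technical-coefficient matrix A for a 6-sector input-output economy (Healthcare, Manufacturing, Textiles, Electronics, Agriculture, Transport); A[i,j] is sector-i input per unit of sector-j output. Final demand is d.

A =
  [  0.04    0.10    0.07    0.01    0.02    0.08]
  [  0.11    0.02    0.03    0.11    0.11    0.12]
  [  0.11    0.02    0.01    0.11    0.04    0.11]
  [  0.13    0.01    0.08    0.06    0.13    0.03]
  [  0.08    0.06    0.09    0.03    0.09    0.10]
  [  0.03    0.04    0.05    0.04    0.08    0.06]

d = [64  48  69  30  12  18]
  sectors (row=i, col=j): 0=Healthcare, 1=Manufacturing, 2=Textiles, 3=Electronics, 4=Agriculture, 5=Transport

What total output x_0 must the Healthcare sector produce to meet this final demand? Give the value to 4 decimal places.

85.9751

Form M = I − A:
  [  0.96   -0.10   -0.07   -0.01   -0.02   -0.08]
  [ -0.11    0.98   -0.03   -0.11   -0.11   -0.12]
  [ -0.11   -0.02    0.99   -0.11   -0.04   -0.11]
  [ -0.13   -0.01   -0.08    0.94   -0.13   -0.03]
  [ -0.08   -0.06   -0.09   -0.03    0.91   -0.10]
  [ -0.03   -0.04   -0.05   -0.04   -0.08    0.94]
Leontief inverse L = M⁻¹:
  [  1.0815    0.1216    0.0956    0.0442    0.0601    0.1266]
  [  0.1708    1.0590    0.0811    0.1485    0.1726    0.1823]
  [  0.1575    0.0508    1.0502    0.1400    0.0896    0.1568]
  [  0.1858    0.0474    0.1240    1.0954    0.1797    0.0904]
  [  0.1357    0.0939    0.1303    0.0711    1.1434    0.1627]
  [  0.0696    0.0617    0.0787    0.0678    0.1190    1.1017]
Total output x = L · d:
  x_0 = 1.0815·64 + 0.1216·48 + 0.0956·69 + 0.0442·30 + 0.0601·12 + 0.1266·18 = 85.9751
  x_1 = 0.1708·64 + 1.0590·48 + 0.0811·69 + 0.1485·30 + 0.1726·12 + 0.1823·18 = 77.1663
  x_2 = 0.1575·64 + 0.0508·48 + 1.0502·69 + 0.1400·30 + 0.0896·12 + 0.1568·18 = 93.0757
  x_3 = 0.1858·64 + 0.0474·48 + 0.1240·69 + 1.0954·30 + 0.1797·12 + 0.0904·18 = 59.3664
  x_4 = 0.1357·64 + 0.0939·48 + 0.1303·69 + 0.0711·30 + 1.1434·12 + 0.1627·18 = 40.9668
  x_5 = 0.0696·64 + 0.0617·48 + 0.0787·69 + 0.0678·30 + 0.1190·12 + 1.1017·18 = 36.1401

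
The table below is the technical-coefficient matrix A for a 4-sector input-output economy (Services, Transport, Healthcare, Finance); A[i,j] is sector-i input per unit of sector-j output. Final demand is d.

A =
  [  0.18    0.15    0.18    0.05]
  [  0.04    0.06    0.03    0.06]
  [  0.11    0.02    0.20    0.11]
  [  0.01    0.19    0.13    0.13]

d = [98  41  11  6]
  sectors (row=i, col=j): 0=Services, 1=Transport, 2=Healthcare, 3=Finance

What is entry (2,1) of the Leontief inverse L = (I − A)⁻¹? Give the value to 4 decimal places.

Form M = I − A:
  [  0.82   -0.15   -0.18   -0.05]
  [ -0.04    0.94   -0.03   -0.06]
  [ -0.11   -0.02    0.80   -0.11]
  [ -0.01   -0.19   -0.13    0.87]
Leontief inverse L = M⁻¹:
  [  1.2751    0.2364    0.3168    0.1296]
  [  0.0637    1.0932    0.0696    0.0879]
  [  0.1846    0.0950    1.3251    0.1847]
  [  0.0562    0.2557    0.2169    1.1977]
Total output x = L · d:
  x_0 = 1.2751·98 + 0.2364·41 + 0.3168·11 + 0.1296·6 = 138.9191
  x_1 = 0.0637·98 + 1.0932·41 + 0.0696·11 + 0.0879·6 = 52.3622
  x_2 = 0.1846·98 + 0.0950·41 + 1.3251·11 + 0.1847·6 = 37.6747
  x_3 = 0.0562·98 + 0.2557·41 + 0.2169·11 + 1.1977·6 = 25.5583

L[2,1] = 0.0950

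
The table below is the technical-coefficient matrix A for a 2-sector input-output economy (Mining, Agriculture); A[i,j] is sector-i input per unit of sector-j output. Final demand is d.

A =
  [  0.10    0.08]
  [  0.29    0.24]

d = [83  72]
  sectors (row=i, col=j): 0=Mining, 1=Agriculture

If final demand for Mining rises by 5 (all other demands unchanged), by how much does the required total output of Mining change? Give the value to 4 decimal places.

Form M = I − A:
  [  0.90   -0.08]
  [ -0.29    0.76]
Leontief inverse L = M⁻¹:
  [  1.1501    0.1211]
  [  0.4389    1.3620]
Total output x = L · d:
  x_0 = 1.1501·83 + 0.1211·72 = 104.1768
  x_1 = 0.4389·83 + 1.3620·72 = 134.4885
Δx_0 = L[0,0] · Δd_0 = 1.1501 · 5 = 5.7506

5.7506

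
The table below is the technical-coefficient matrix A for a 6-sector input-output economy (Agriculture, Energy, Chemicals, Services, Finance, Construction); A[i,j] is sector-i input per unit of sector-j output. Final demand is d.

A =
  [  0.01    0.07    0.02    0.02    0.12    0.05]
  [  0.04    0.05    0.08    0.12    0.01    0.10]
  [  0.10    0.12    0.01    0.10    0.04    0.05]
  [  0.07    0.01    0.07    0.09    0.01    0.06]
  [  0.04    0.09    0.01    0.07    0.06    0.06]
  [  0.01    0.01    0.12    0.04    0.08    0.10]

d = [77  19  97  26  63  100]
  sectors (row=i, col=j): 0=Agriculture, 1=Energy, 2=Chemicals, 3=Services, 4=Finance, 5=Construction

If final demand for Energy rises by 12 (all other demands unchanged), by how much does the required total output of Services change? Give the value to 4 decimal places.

0.4214

Form M = I − A:
  [  0.99   -0.07   -0.02   -0.02   -0.12   -0.05]
  [ -0.04    0.95   -0.08   -0.12   -0.01   -0.10]
  [ -0.10   -0.12    0.99   -0.10   -0.04   -0.05]
  [ -0.07   -0.01   -0.07    0.91   -0.01   -0.06]
  [ -0.04   -0.09   -0.01   -0.07    0.94   -0.06]
  [ -0.01   -0.01   -0.12   -0.04   -0.08    0.90]
Leontief inverse L = M⁻¹:
  [  1.0289    0.0963    0.0440    0.0547    0.1419    0.0834]
  [  0.0704    1.0798    0.1183    0.1663    0.0395    0.1442]
  [  0.1263    0.1511    1.0477    0.1476    0.0721    0.0967]
  [  0.0929    0.0351    0.0956    1.1229    0.0360    0.0916]
  [  0.0612    0.1146    0.0410    0.1087    1.0841    0.0979]
  [  0.0386    0.0450    0.1494    0.0817    0.1096    1.1393]
Total output x = L · d:
  x_0 = 1.0289·77 + 0.0963·19 + 0.0440·97 + 0.0547·26 + 0.1419·63 + 0.0834·100 = 104.0234
  x_1 = 0.0704·77 + 1.0798·19 + 0.1183·97 + 0.1663·26 + 0.0395·63 + 0.1442·100 = 58.6464
  x_2 = 0.1263·77 + 0.1511·19 + 1.0477·97 + 0.1476·26 + 0.0721·63 + 0.0967·100 = 132.2696
  x_3 = 0.0929·77 + 0.0351·19 + 0.0956·97 + 1.1229·26 + 0.0360·63 + 0.0916·100 = 57.7160
  x_4 = 0.0612·77 + 0.1146·19 + 0.0410·97 + 0.1087·26 + 1.0841·63 + 0.0979·100 = 91.7858
  x_5 = 0.0386·77 + 0.0450·19 + 0.1494·97 + 0.0817·26 + 0.1096·63 + 1.1393·100 = 141.2784
Δx_3 = L[3,1] · Δd_1 = 0.0351 · 12 = 0.4214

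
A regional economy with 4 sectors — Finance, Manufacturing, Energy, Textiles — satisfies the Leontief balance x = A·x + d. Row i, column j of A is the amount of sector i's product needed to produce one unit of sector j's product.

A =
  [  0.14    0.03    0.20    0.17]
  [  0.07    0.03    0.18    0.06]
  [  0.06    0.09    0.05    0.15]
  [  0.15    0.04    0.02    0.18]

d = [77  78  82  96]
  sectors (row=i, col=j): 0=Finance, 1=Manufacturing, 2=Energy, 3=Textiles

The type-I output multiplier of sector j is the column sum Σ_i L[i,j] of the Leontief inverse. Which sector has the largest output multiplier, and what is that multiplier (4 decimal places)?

Textiles (1.9897)

Form M = I − A:
  [  0.86   -0.03   -0.20   -0.17]
  [ -0.07    0.97   -0.18   -0.06]
  [ -0.06   -0.09    0.95   -0.15]
  [ -0.15   -0.04   -0.02    0.82]
Leontief inverse L = M⁻¹:
  [  1.2439    0.0778    0.2832    0.3154]
  [  0.1282    1.0624    0.2314    0.1466]
  [  0.1281    0.1164    1.1067    0.2375]
  [  0.2369    0.0689    0.0901    1.2902]
Total output x = L · d:
  x_0 = 1.2439·77 + 0.0778·78 + 0.2832·82 + 0.3154·96 = 155.3472
  x_1 = 0.1282·77 + 1.0624·78 + 0.2314·82 + 0.1466·96 = 125.7886
  x_2 = 0.1281·77 + 0.1164·78 + 1.1067·82 + 0.2375·96 = 132.4953
  x_3 = 0.2369·77 + 0.0689·78 + 0.0901·82 + 1.2902·96 = 154.8580
Output multipliers (column sums of L):
  Finance: 1.7371
  Manufacturing: 1.3255
  Energy: 1.7114
  Textiles: 1.9897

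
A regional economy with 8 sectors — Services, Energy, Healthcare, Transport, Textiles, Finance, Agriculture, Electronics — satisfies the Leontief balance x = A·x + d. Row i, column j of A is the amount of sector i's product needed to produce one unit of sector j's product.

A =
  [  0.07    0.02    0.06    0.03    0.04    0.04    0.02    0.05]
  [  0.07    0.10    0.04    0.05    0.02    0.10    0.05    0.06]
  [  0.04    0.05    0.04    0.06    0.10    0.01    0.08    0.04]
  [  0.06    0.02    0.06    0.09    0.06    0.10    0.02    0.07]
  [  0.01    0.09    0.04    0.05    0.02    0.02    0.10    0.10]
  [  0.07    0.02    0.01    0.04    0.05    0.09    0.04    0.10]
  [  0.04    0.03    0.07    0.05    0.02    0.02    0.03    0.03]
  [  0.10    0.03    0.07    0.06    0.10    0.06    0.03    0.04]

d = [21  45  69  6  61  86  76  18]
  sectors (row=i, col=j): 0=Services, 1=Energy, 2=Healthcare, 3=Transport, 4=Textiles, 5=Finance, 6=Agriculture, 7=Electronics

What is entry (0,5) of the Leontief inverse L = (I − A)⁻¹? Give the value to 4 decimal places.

L[0,5] = 0.0690

Form M = I − A:
  [  0.93   -0.02   -0.06   -0.03   -0.04   -0.04   -0.02   -0.05]
  [ -0.07    0.90   -0.04   -0.05   -0.02   -0.10   -0.05   -0.06]
  [ -0.04   -0.05    0.96   -0.06   -0.10   -0.01   -0.08   -0.04]
  [ -0.06   -0.02   -0.06    0.91   -0.06   -0.10   -0.02   -0.07]
  [ -0.01   -0.09   -0.04   -0.05    0.98   -0.02   -0.10   -0.10]
  [ -0.07   -0.02   -0.01   -0.04   -0.05    0.91   -0.04   -0.10]
  [ -0.04   -0.03   -0.07   -0.05   -0.02   -0.02    0.97   -0.03]
  [ -0.10   -0.03   -0.07   -0.06   -0.10   -0.06   -0.03    0.96]
Leontief inverse L = M⁻¹:
  [  1.1032    0.0438    0.0877    0.0596    0.0716    0.0690    0.0463    0.0843]
  [  0.1230    1.1367    0.0796    0.0941    0.0631    0.1522    0.0859    0.1127]
  [  0.0781    0.0849    1.0769    0.0995    0.1342    0.0465    0.1152    0.0839]
  [  0.1097    0.0532    0.0993    1.1357    0.1067    0.1484    0.0576    0.1244]
  [  0.0556    0.1241    0.0791    0.0914    1.0592    0.0625    0.1321    0.1416]
  [  0.1154    0.0481    0.0453    0.0776    0.0891    1.1314    0.0706    0.1459]
  [  0.0686    0.0515    0.0949    0.0778    0.0482    0.0464    1.0531    0.0592]
  [  0.1465    0.0671    0.1104    0.1042    0.1433    0.1033    0.0706    1.0936]
Total output x = L · d:
  x_0 = 1.1032·21 + 0.0438·45 + 0.0877·69 + 0.0596·6 + 0.0716·61 + 0.0690·86 + 0.0463·76 + 0.0843·18 = 46.8802
  x_1 = 0.1230·21 + 1.1367·45 + 0.0796·69 + 0.0941·6 + 0.0631·61 + 0.1522·86 + 0.0859·76 + 0.1127·18 = 85.2943
  x_2 = 0.0781·21 + 0.0849·45 + 1.0769·69 + 0.0995·6 + 0.1342·61 + 0.0465·86 + 0.1152·76 + 0.0839·18 = 102.8148
  x_3 = 0.1097·21 + 0.0532·45 + 0.0993·69 + 1.1357·6 + 0.1067·61 + 0.1484·86 + 0.0576·76 + 0.1244·18 = 44.2476
  x_4 = 0.0556·21 + 0.1241·45 + 0.0791·69 + 0.0914·6 + 1.0592·61 + 0.0625·86 + 0.1321·76 + 0.1416·18 = 95.3366
  x_5 = 0.1154·21 + 0.0481·45 + 0.0453·69 + 0.0776·6 + 0.0891·61 + 1.1314·86 + 0.0706·76 + 0.1459·18 = 118.9073
  x_6 = 0.0686·21 + 0.0515·45 + 0.0949·69 + 0.0778·6 + 0.0482·61 + 0.0464·86 + 1.0531·76 + 0.0592·18 = 98.8028
  x_7 = 0.1465·21 + 0.0671·45 + 0.1104·69 + 0.1042·6 + 0.1433·61 + 0.1033·86 + 0.0706·76 + 1.0936·18 = 57.0114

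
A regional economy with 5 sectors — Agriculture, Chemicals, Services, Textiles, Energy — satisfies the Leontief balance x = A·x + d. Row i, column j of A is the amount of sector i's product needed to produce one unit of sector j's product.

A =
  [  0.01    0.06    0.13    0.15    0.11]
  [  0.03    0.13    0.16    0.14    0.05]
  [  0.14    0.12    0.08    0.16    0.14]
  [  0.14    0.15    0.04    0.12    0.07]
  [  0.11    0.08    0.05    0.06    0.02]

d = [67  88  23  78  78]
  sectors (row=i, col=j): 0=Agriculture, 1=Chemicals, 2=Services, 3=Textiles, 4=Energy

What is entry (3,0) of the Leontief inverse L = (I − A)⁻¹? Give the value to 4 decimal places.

Form M = I − A:
  [  0.99   -0.06   -0.13   -0.15   -0.11]
  [ -0.03    0.87   -0.16   -0.14   -0.05]
  [ -0.14   -0.12    0.92   -0.16   -0.14]
  [ -0.14   -0.15   -0.04    0.88   -0.07]
  [ -0.11   -0.08   -0.05   -0.06    0.98]
Leontief inverse L = M⁻¹:
  [  1.1016    0.1665    0.2059    0.2640    0.1804]
  [  0.1282    1.2536    0.2555    0.2769    0.1346]
  [  0.2472    0.2576    1.1931    0.3160    0.2339]
  [  0.2211    0.2638    0.1396    1.2515    0.1476]
  [  0.1603    0.1503    0.1134    0.1450    1.0726]
Total output x = L · d:
  x_0 = 1.1016·67 + 0.1665·88 + 0.2059·23 + 0.2640·78 + 0.1804·78 = 127.8619
  x_1 = 0.1282·67 + 1.2536·88 + 0.2555·23 + 0.2769·78 + 0.1346·78 = 156.8921
  x_2 = 0.2472·67 + 0.2576·88 + 1.1931·23 + 0.3160·78 + 0.2339·78 = 109.5691
  x_3 = 0.2211·67 + 0.2638·88 + 0.1396·23 + 1.2515·78 + 0.1476·78 = 150.3700
  x_4 = 0.1603·67 + 0.1503·88 + 0.1134·23 + 0.1450·78 + 1.0726·78 = 121.5478

L[3,0] = 0.2211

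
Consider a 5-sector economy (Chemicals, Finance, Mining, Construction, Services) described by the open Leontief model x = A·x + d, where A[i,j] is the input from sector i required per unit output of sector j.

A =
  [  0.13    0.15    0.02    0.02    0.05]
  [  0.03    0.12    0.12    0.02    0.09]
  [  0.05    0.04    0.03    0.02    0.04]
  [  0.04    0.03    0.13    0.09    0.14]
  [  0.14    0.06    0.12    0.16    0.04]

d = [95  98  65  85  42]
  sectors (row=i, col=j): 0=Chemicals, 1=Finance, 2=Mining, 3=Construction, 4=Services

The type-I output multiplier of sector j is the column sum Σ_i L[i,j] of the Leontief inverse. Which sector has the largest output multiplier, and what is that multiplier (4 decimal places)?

Form M = I − A:
  [  0.87   -0.15   -0.02   -0.02   -0.05]
  [ -0.03    0.88   -0.12   -0.02   -0.09]
  [ -0.05   -0.04    0.97   -0.02   -0.04]
  [ -0.04   -0.03   -0.13    0.91   -0.14]
  [ -0.14   -0.06   -0.12   -0.16    0.96]
Leontief inverse L = M⁻¹:
  [  1.1775    0.2117    0.0682    0.0480    0.0910]
  [  0.0730    1.1670    0.1689    0.0535    0.1280]
  [  0.0740    0.0658    1.0528    0.0366    0.0592]
  [  0.0957    0.0764    0.1872    1.1395    0.1861]
  [  0.2015    0.1248    0.1833    0.2048    1.1014]
Total output x = L · d:
  x_0 = 1.1775·95 + 0.2117·98 + 0.0682·65 + 0.0480·85 + 0.0910·42 = 144.9394
  x_1 = 0.0730·95 + 1.1670·98 + 0.1689·65 + 0.0535·85 + 0.1280·42 = 142.2079
  x_2 = 0.0740·95 + 0.0658·98 + 1.0528·65 + 0.0366·85 + 0.0592·42 = 87.5069
  x_3 = 0.0957·95 + 0.0764·98 + 0.1872·65 + 1.1395·85 + 0.1861·42 = 133.4206
  x_4 = 0.2015·95 + 0.1248·98 + 0.1833·65 + 0.2048·85 + 1.1014·42 = 106.9501
Output multipliers (column sums of L):
  Chemicals: 1.6217
  Finance: 1.6456
  Mining: 1.6603
  Construction: 1.4825
  Services: 1.5658

Mining (1.6603)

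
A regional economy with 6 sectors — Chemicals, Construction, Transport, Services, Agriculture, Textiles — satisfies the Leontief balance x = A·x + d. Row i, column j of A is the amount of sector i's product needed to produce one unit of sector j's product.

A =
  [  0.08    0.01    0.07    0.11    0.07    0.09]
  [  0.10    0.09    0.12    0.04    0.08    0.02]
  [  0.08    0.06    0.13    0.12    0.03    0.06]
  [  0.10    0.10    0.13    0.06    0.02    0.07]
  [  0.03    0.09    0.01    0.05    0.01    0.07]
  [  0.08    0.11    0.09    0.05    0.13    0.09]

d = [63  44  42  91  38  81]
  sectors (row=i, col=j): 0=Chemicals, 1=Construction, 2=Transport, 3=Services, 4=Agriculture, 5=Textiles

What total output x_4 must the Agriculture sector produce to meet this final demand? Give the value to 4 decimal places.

67.7110

Form M = I − A:
  [  0.92   -0.01   -0.07   -0.11   -0.07   -0.09]
  [ -0.10    0.91   -0.12   -0.04   -0.08   -0.02]
  [ -0.08   -0.06    0.87   -0.12   -0.03   -0.06]
  [ -0.10   -0.10   -0.13    0.94   -0.02   -0.07]
  [ -0.03   -0.09   -0.01   -0.05    0.99   -0.07]
  [ -0.08   -0.11   -0.09   -0.05   -0.13    0.91]
Leontief inverse L = M⁻¹:
  [  1.1416    0.0693    0.1429    0.1685    0.1132    0.1455]
  [  0.1629    1.1455    0.1953    0.1030    0.1215    0.0714]
  [  0.1532    0.1250    1.2205    0.1895    0.0774    0.1189]
  [  0.1730    0.1630    0.2192    1.1296    0.0716    0.1275]
  [  0.0706    0.1288    0.0580    0.0819    1.0421    0.1001]
  [  0.1548    0.1843    0.1772    0.1198    0.1851    1.1534]
Total output x = L · d:
  x_0 = 1.1416·63 + 0.0693·44 + 0.1429·42 + 0.1685·91 + 0.1132·38 + 0.1455·81 = 112.3962
  x_1 = 0.1629·63 + 1.1455·44 + 0.1953·42 + 0.1030·91 + 0.1215·38 + 0.0714·81 = 88.6390
  x_2 = 0.1532·63 + 0.1250·44 + 1.2205·42 + 0.1895·91 + 0.0774·38 + 0.1189·81 = 96.2246
  x_3 = 0.1730·63 + 0.1630·44 + 0.2192·42 + 1.1296·91 + 0.0716·38 + 0.1275·81 = 143.1204
  x_4 = 0.0706·63 + 0.1288·44 + 0.0580·42 + 0.0819·91 + 1.0421·38 + 0.1001·81 = 67.7110
  x_5 = 0.1548·63 + 0.1843·44 + 0.1772·42 + 0.1198·91 + 0.1851·38 + 1.1534·81 = 136.6600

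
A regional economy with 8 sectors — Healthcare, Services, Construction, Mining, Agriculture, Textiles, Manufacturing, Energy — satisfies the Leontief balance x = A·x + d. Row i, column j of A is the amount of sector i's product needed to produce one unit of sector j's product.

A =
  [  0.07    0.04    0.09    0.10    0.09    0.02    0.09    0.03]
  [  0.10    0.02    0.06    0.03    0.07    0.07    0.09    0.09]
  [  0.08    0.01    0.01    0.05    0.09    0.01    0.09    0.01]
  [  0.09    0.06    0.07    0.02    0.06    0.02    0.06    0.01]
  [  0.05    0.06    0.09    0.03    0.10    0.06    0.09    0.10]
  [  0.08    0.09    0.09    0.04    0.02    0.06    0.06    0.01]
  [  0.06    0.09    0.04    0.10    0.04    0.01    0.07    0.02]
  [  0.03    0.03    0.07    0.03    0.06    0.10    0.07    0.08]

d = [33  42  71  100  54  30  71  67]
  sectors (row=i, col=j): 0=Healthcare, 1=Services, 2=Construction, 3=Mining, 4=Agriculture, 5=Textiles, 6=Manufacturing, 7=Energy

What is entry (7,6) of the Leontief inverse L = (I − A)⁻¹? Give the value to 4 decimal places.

L[7,6] = 0.1372

Form M = I − A:
  [  0.93   -0.04   -0.09   -0.10   -0.09   -0.02   -0.09   -0.03]
  [ -0.10    0.98   -0.06   -0.03   -0.07   -0.07   -0.09   -0.09]
  [ -0.08   -0.01    0.99   -0.05   -0.09   -0.01   -0.09   -0.01]
  [ -0.09   -0.06   -0.07    0.98   -0.06   -0.02   -0.06   -0.01]
  [ -0.05   -0.06   -0.09   -0.03    0.90   -0.06   -0.09   -0.10]
  [ -0.08   -0.09   -0.09   -0.04   -0.02    0.94   -0.06   -0.01]
  [ -0.06   -0.09   -0.04   -0.10   -0.04   -0.01    0.93   -0.02]
  [ -0.03   -0.03   -0.07   -0.03   -0.06   -0.10   -0.07    0.92]
Leontief inverse L = M⁻¹:
  [  1.1392    0.0898    0.1512    0.1531    0.1596    0.0553    0.1678    0.0708]
  [  0.1663    1.0718    0.1249    0.0861    0.1370    0.1111    0.1678    0.1323]
  [  0.1253    0.0472    1.0548    0.0894    0.1374    0.0338    0.1430    0.0395]
  [  0.1424    0.0956    0.1163    1.0627    0.1134    0.0470    0.1200    0.0423]
  [  0.1229    0.1145    0.1585    0.0870    1.1742    0.1075    0.1758    0.1505]
  [  0.1421    0.1304    0.1413    0.0868    0.0770    1.0907    0.1267    0.0428]
  [  0.1190    0.1298    0.0907    0.1426    0.0955    0.0402    1.1333    0.0546]
  [  0.0893    0.0761    0.1256    0.0752    0.1160    0.1382    0.1372    1.1166]
Total output x = L · d:
  x_0 = 1.1392·33 + 0.0898·42 + 0.1512·71 + 0.1531·100 + 0.1596·54 + 0.0553·30 + 0.1678·71 + 0.0708·67 = 94.3556
  x_1 = 0.1663·33 + 1.0718·42 + 0.1249·71 + 0.0861·100 + 0.1370·54 + 0.1111·30 + 0.1678·71 + 0.1323·67 = 99.4855
  x_2 = 0.1253·33 + 0.0472·42 + 1.0548·71 + 0.0894·100 + 0.1374·54 + 0.0338·30 + 0.1430·71 + 0.0395·67 = 111.1861
  x_3 = 0.1424·33 + 0.0956·42 + 0.1163·71 + 1.0627·100 + 0.1134·54 + 0.0470·30 + 0.1200·71 + 0.0423·67 = 142.1298
  x_4 = 0.1229·33 + 0.1145·42 + 0.1585·71 + 0.0870·100 + 1.1742·54 + 0.1075·30 + 0.1758·71 + 0.1505·67 = 118.0226
  x_5 = 0.1421·33 + 0.1304·42 + 0.1413·71 + 0.0868·100 + 0.0770·54 + 1.0907·30 + 0.1267·71 + 0.0428·67 = 77.6211
  x_6 = 0.1190·33 + 0.1298·42 + 0.0907·71 + 0.1426·100 + 0.0955·54 + 0.0402·30 + 1.1333·71 + 0.0546·67 = 120.5630
  x_7 = 0.0893·33 + 0.0761·42 + 0.1256·71 + 0.0752·100 + 0.1160·54 + 0.1382·30 + 0.1372·71 + 1.1166·67 = 117.5489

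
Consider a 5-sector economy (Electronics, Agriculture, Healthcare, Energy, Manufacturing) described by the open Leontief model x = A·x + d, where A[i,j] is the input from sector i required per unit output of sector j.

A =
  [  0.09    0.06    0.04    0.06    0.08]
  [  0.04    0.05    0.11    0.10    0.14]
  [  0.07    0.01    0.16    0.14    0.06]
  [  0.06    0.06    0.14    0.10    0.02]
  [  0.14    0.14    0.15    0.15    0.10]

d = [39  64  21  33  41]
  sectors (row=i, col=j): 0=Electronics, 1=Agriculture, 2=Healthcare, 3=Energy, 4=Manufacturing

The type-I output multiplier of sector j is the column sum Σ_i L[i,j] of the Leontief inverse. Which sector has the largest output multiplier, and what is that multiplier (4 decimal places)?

Form M = I − A:
  [  0.91   -0.06   -0.04   -0.06   -0.08]
  [ -0.04    0.95   -0.11   -0.10   -0.14]
  [ -0.07   -0.01    0.84   -0.14   -0.06]
  [ -0.06   -0.06   -0.14    0.90   -0.02]
  [ -0.14   -0.14   -0.15   -0.15    0.90]
Leontief inverse L = M⁻¹:
  [  1.1396    0.0998    0.1109    0.1255    0.1270]
  [  0.1092    1.1038    0.2184    0.1973    0.2004]
  [  0.1311    0.0521    1.2611    0.2289    0.1089]
  [  0.1089    0.0930    0.2248    1.1745    0.0652]
  [  0.2343    0.2114    0.2989    0.2841    1.1911]
Total output x = L · d:
  x_0 = 1.1396·39 + 0.0998·64 + 0.1109·21 + 0.1255·33 + 0.1270·41 = 62.5100
  x_1 = 0.1092·39 + 1.1038·64 + 0.2184·21 + 0.1973·33 + 0.2004·41 = 94.2120
  x_2 = 0.1311·39 + 0.0521·64 + 1.2611·21 + 0.2289·33 + 0.1089·41 = 46.9483
  x_3 = 0.1089·39 + 0.0930·64 + 0.2248·21 + 1.1745·33 + 0.0652·41 = 56.3546
  x_4 = 0.2343·39 + 0.2114·64 + 0.2989·21 + 0.2841·33 + 1.1911·41 = 87.1517
Output multipliers (column sums of L):
  Electronics: 1.7230
  Agriculture: 1.5601
  Healthcare: 2.1141
  Energy: 2.0103
  Manufacturing: 1.6926

Healthcare (2.1141)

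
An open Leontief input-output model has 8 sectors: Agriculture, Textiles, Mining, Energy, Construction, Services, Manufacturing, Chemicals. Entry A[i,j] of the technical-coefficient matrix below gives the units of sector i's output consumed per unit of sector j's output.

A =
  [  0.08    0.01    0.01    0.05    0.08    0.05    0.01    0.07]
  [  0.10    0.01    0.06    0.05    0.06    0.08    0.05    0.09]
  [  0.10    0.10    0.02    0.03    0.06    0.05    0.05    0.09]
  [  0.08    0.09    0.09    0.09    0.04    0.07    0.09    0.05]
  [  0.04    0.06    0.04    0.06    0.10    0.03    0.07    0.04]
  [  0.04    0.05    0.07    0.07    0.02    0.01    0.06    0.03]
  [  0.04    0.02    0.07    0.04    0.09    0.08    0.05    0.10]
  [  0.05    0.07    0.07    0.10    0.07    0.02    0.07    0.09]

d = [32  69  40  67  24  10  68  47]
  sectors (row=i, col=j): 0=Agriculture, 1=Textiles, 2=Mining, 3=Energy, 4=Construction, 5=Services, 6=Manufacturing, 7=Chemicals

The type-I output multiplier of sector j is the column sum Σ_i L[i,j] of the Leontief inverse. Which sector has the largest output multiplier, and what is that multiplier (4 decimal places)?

Form M = I − A:
  [  0.92   -0.01   -0.01   -0.05   -0.08   -0.05   -0.01   -0.07]
  [ -0.10    0.99   -0.06   -0.05   -0.06   -0.08   -0.05   -0.09]
  [ -0.10   -0.10    0.98   -0.03   -0.06   -0.05   -0.05   -0.09]
  [ -0.08   -0.09   -0.09    0.91   -0.04   -0.07   -0.09   -0.05]
  [ -0.04   -0.06   -0.04   -0.06    0.90   -0.03   -0.07   -0.04]
  [ -0.04   -0.05   -0.07   -0.07   -0.02    0.99   -0.06   -0.03]
  [ -0.04   -0.02   -0.07   -0.04   -0.09   -0.08    0.95   -0.10]
  [ -0.05   -0.07   -0.07   -0.10   -0.07   -0.02   -0.07    0.91]
Leontief inverse L = M⁻¹:
  [  1.1222    0.0451    0.0453    0.0946    0.1254    0.0793    0.0482    0.1139]
  [  0.1598    1.0591    0.1085    0.1094    0.1218    0.1219    0.1015    0.1543]
  [  0.1619    0.1432    1.0692    0.0891    0.1236    0.0951    0.1006    0.1569]
  [  0.1577    0.1480    0.1513    1.1592    0.1139    0.1280    0.1534    0.1315]
  [  0.0941    0.1029    0.0854    0.1115    1.1581    0.0719    0.1186    0.0983]
  [  0.0875    0.0861    0.1065    0.1109    0.0649    1.0462    0.0983    0.0800]
  [  0.0982    0.0713    0.1199    0.0991    0.1517    0.1209    1.1040    0.1639]
  [  0.1205    0.1265    0.1278    0.1665    0.1405    0.0729    0.1313    1.1655]
Total output x = L · d:
  x_0 = 1.1222·32 + 0.0451·69 + 0.0453·40 + 0.0946·67 + 0.1254·24 + 0.0793·10 + 0.0482·68 + 0.1139·47 = 59.6080
  x_1 = 0.1598·32 + 1.0591·69 + 0.1085·40 + 0.1094·67 + 0.1218·24 + 0.1219·10 + 0.1015·68 + 0.1543·47 = 108.1578
  x_2 = 0.1619·32 + 0.1432·69 + 1.0692·40 + 0.0891·67 + 0.1236·24 + 0.0951·10 + 0.1006·68 + 0.1569·47 = 81.9355
  x_3 = 0.1577·32 + 0.1480·69 + 0.1513·40 + 1.1592·67 + 0.1139·24 + 0.1280·10 + 0.1534·68 + 0.1315·47 = 119.6061
  x_4 = 0.0941·32 + 0.1029·69 + 0.0854·40 + 0.1115·67 + 1.1581·24 + 0.0719·10 + 0.1186·68 + 0.0983·47 = 62.1991
  x_5 = 0.0875·32 + 0.0861·69 + 0.1065·40 + 0.1109·67 + 0.0649·24 + 1.0462·10 + 0.0983·68 + 0.0800·47 = 42.8999
  x_6 = 0.0982·32 + 0.0713·69 + 0.1199·40 + 0.0991·67 + 0.1517·24 + 0.1209·10 + 1.1040·68 + 0.1639·47 = 107.1187
  x_7 = 0.1205·32 + 0.1265·69 + 0.1278·40 + 0.1665·67 + 0.1405·24 + 0.0729·10 + 0.1313·68 + 1.1655·47 = 96.6569
Output multipliers (column sums of L):
  Agriculture: 2.0019
  Textiles: 1.7823
  Mining: 1.8138
  Energy: 1.9405
  Construction: 1.9998
  Services: 1.7363
  Manufacturing: 1.8559
  Chemicals: 2.0643

Chemicals (2.0643)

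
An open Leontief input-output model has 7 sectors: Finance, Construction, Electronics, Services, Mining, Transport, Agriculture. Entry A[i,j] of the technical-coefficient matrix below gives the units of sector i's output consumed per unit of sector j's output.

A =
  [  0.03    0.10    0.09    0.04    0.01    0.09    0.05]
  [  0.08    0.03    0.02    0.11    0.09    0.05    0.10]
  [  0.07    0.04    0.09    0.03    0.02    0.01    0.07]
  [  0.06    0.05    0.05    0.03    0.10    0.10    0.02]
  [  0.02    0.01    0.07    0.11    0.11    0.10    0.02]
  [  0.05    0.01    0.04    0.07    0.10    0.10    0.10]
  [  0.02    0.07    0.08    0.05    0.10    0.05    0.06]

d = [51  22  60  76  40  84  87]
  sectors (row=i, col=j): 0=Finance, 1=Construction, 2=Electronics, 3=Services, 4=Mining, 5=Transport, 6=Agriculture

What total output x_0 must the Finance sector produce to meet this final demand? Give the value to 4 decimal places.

Form M = I − A:
  [  0.97   -0.10   -0.09   -0.04   -0.01   -0.09   -0.05]
  [ -0.08    0.97   -0.02   -0.11   -0.09   -0.05   -0.10]
  [ -0.07   -0.04    0.91   -0.03   -0.02   -0.01   -0.07]
  [ -0.06   -0.05   -0.05    0.97   -0.10   -0.10   -0.02]
  [ -0.02   -0.01   -0.07   -0.11    0.89   -0.10   -0.02]
  [ -0.05   -0.01   -0.04   -0.07   -0.10    0.90   -0.10]
  [ -0.02   -0.07   -0.08   -0.05   -0.10   -0.05    0.94]
Leontief inverse L = M⁻¹:
  [  1.0668    0.1290    0.1326    0.0849    0.0640    0.1373    0.0981]
  [  0.1155    1.0674    0.0737    0.1618    0.1582    0.1152    0.1443]
  [  0.0965    0.0682    1.1288    0.0617    0.0570    0.0449    0.1038]
  [  0.0924    0.0768    0.0945    1.0786    0.1566    0.1553    0.0629]
  [  0.0550    0.0368    0.1176    0.1578    1.1731    0.1601    0.0609]
  [  0.0842    0.0430    0.0929    0.1218    0.1682    1.1633    0.1459]
  [  0.0548    0.0983    0.1269    0.0997    0.1601    0.1025    1.1031]
Total output x = L · d:
  x_0 = 1.0668·51 + 0.1290·22 + 0.1326·60 + 0.0849·76 + 0.0640·40 + 0.1373·84 + 0.0981·87 = 94.2883
  x_1 = 0.1155·51 + 1.0674·22 + 0.0737·60 + 0.1618·76 + 0.1582·40 + 0.1152·84 + 0.1443·87 = 74.6556
  x_2 = 0.0965·51 + 0.0682·22 + 1.1288·60 + 0.0617·76 + 0.0570·40 + 0.0449·84 + 0.1038·87 = 93.9220
  x_3 = 0.0924·51 + 0.0768·22 + 0.0945·60 + 1.0786·76 + 0.1566·40 + 0.1553·84 + 0.0629·87 = 118.8276
  x_4 = 0.0550·51 + 0.0368·22 + 0.1176·60 + 0.1578·76 + 1.1731·40 + 0.1601·84 + 0.0609·87 = 88.3379
  x_5 = 0.0842·51 + 0.0430·22 + 0.0929·60 + 0.1218·76 + 0.1682·40 + 1.1633·84 + 0.1459·87 = 137.2027
  x_6 = 0.0548·51 + 0.0983·22 + 0.1269·60 + 0.0997·76 + 0.1601·40 + 0.1025·84 + 1.1031·87 = 131.1284

94.2883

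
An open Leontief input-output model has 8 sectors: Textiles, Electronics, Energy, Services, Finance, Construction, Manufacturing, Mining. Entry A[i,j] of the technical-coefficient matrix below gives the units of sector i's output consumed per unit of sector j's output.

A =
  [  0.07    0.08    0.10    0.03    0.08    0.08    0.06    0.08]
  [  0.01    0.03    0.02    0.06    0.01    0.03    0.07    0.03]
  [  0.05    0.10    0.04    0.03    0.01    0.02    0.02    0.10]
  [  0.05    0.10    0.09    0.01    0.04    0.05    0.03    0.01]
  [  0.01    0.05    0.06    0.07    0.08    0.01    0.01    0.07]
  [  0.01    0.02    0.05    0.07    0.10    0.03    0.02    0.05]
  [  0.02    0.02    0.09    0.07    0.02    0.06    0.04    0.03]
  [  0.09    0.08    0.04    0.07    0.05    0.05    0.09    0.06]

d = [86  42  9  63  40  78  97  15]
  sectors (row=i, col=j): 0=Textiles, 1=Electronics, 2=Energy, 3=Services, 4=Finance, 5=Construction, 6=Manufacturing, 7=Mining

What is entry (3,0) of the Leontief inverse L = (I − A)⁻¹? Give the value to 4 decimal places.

L[3,0] = 0.0711

Form M = I − A:
  [  0.93   -0.08   -0.10   -0.03   -0.08   -0.08   -0.06   -0.08]
  [ -0.01    0.97   -0.02   -0.06   -0.01   -0.03   -0.07   -0.03]
  [ -0.05   -0.10    0.96   -0.03   -0.01   -0.02   -0.02   -0.10]
  [ -0.05   -0.10   -0.09    0.99   -0.04   -0.05   -0.03   -0.01]
  [ -0.01   -0.05   -0.06   -0.07    0.92   -0.01   -0.01   -0.07]
  [ -0.01   -0.02   -0.05   -0.07   -0.10    0.97   -0.02   -0.05]
  [ -0.02   -0.02   -0.09   -0.07   -0.02   -0.06    0.96   -0.03]
  [ -0.09   -0.08   -0.04   -0.07   -0.05   -0.05   -0.09    0.94]
Leontief inverse L = M⁻¹:
  [  1.1072    0.1377    0.1548    0.0804    0.1252    0.1174    0.1014    0.1348]
  [  0.0257    1.0545    0.0468    0.0811    0.0275    0.0481    0.0879    0.0491]
  [  0.0774    0.1383    1.0736    0.0622    0.0360    0.0465    0.0530    0.1327]
  [  0.0711    0.1356    0.1229    1.0411    0.0658    0.0727    0.0559    0.0451]
  [  0.0342    0.0895    0.0931    0.0994    1.1060    0.0315    0.0354    0.1019]
  [  0.0319    0.0573    0.0838    0.0990    0.1281    1.0503    0.0418    0.0812]
  [  0.0426    0.0573    0.1240    0.0970    0.0452    0.0822    1.0621    0.0613]
  [  0.1244    0.1322    0.0949    0.1146    0.0907    0.0881    0.1294    1.1055]
Total output x = L · d:
  x_0 = 1.1072·86 + 0.1377·42 + 0.1548·9 + 0.0804·63 + 0.1252·40 + 0.1174·78 + 0.1014·97 + 0.1348·15 = 133.4859
  x_1 = 0.0257·86 + 1.0545·42 + 0.0468·9 + 0.0811·63 + 0.0275·40 + 0.0481·78 + 0.0879·97 + 0.0491·15 = 66.1477
  x_2 = 0.0774·86 + 0.1383·42 + 1.0736·9 + 0.0622·63 + 0.0360·40 + 0.0465·78 + 0.0530·97 + 0.1327·15 = 38.2556
  x_3 = 0.0711·86 + 0.1356·42 + 0.1229·9 + 1.0411·63 + 0.0658·40 + 0.0727·78 + 0.0559·97 + 0.0451·15 = 92.9055
  x_4 = 0.0342·86 + 0.0895·42 + 0.0931·9 + 0.0994·63 + 1.1060·40 + 0.0315·78 + 0.0354·97 + 0.1019·15 = 65.4538
  x_5 = 0.0319·86 + 0.0573·42 + 0.0838·9 + 0.0990·63 + 0.1281·40 + 1.0503·78 + 0.0418·97 + 0.0812·15 = 104.4604
  x_6 = 0.0426·86 + 0.0573·42 + 0.1240·9 + 0.0970·63 + 0.0452·40 + 0.0822·78 + 1.0621·97 + 0.0613·15 = 125.4528
  x_7 = 0.1244·86 + 0.1322·42 + 0.0949·9 + 0.1146·63 + 0.0907·40 + 0.0881·78 + 0.1294·97 + 1.1055·15 = 63.9634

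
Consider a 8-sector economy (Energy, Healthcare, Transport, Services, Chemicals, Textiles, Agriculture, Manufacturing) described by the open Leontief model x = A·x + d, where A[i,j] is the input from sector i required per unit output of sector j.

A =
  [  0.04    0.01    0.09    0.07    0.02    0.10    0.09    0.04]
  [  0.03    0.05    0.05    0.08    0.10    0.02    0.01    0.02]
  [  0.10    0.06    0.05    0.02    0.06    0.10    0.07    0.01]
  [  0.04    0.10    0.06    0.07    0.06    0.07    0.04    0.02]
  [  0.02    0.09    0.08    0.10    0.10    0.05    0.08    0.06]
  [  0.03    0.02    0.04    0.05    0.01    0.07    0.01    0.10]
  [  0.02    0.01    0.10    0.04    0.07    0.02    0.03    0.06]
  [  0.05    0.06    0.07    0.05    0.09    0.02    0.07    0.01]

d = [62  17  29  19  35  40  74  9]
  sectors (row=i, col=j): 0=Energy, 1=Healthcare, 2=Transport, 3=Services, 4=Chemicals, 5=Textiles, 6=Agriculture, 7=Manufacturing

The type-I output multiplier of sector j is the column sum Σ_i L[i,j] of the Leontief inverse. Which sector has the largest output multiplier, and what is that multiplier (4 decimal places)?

Form M = I − A:
  [  0.96   -0.01   -0.09   -0.07   -0.02   -0.10   -0.09   -0.04]
  [ -0.03    0.95   -0.05   -0.08   -0.10   -0.02   -0.01   -0.02]
  [ -0.10   -0.06    0.95   -0.02   -0.06   -0.10   -0.07   -0.01]
  [ -0.04   -0.10   -0.06    0.93   -0.06   -0.07   -0.04   -0.02]
  [ -0.02   -0.09   -0.08   -0.10    0.90   -0.05   -0.08   -0.06]
  [ -0.03   -0.02   -0.04   -0.05   -0.01    0.93   -0.01   -0.10]
  [ -0.02   -0.01   -0.10   -0.04   -0.07   -0.02    0.97   -0.06]
  [ -0.05   -0.06   -0.07   -0.05   -0.09   -0.02   -0.07    0.99]
Leontief inverse L = M⁻¹:
  [  1.0752    0.0475    0.1421    0.1126    0.0652    0.1482    0.1274    0.0748]
  [  0.0571    1.0904    0.0933    0.1232    0.1455    0.0586    0.0442    0.0452]
  [  0.1327    0.0959    1.1050    0.0688    0.1069    0.1495    0.1097    0.0481]
  [  0.0730    0.1429    0.1115    1.1199    0.1121    0.1160    0.0767    0.0528]
  [  0.0625    0.1480    0.1481    0.1632    1.1709    0.1060    0.1296    0.0998]
  [  0.0555    0.0496    0.0763    0.0824    0.0448    1.1026    0.0384    0.1221]
  [  0.0501    0.0459    0.1422    0.0763    0.1126    0.0582    1.0653    0.0832]
  [  0.0812    0.1002    0.1216    0.0965    0.1406    0.0635    0.1086    1.0401]
Total output x = L · d:
  x_0 = 1.0752·62 + 0.0475·17 + 0.1421·29 + 0.1126·19 + 0.0652·35 + 0.1482·40 + 0.1274·74 + 0.0748·9 = 92.0438
  x_1 = 0.0571·62 + 1.0904·17 + 0.0933·29 + 0.1232·19 + 0.1455·35 + 0.0586·40 + 0.0442·74 + 0.0452·9 = 38.2370
  x_2 = 0.1327·62 + 0.0959·17 + 1.1050·29 + 0.0688·19 + 0.1069·35 + 0.1495·40 + 0.1097·74 + 0.0481·9 = 61.4748
  x_3 = 0.0730·62 + 0.1429·17 + 0.1115·29 + 1.1199·19 + 0.1121·35 + 0.1160·40 + 0.0767·74 + 0.0528·9 = 46.1856
  x_4 = 0.0625·62 + 0.1480·17 + 0.1481·29 + 0.1632·19 + 1.1709·35 + 0.1060·40 + 0.1296·74 + 0.0998·9 = 69.4945
  x_5 = 0.0555·62 + 0.0496·17 + 0.0763·29 + 0.0824·19 + 0.0448·35 + 1.1026·40 + 0.0384·74 + 0.1221·9 = 57.6755
  x_6 = 0.0501·62 + 0.0459·17 + 0.1422·29 + 0.0763·19 + 0.1126·35 + 0.0582·40 + 1.0653·74 + 0.0832·9 = 95.3132
  x_7 = 0.0812·62 + 0.1002·17 + 0.1216·29 + 0.0965·19 + 0.1406·35 + 0.0635·40 + 0.1086·74 + 1.0401·9 = 36.9585
Output multipliers (column sums of L):
  Energy: 1.5872
  Healthcare: 1.7205
  Transport: 1.9401
  Services: 1.8428
  Chemicals: 1.8986
  Textiles: 1.8026
  Agriculture: 1.7001
  Manufacturing: 1.5660

Transport (1.9401)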